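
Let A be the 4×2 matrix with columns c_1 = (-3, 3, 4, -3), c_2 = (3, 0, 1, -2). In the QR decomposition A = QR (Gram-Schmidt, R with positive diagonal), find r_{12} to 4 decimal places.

q_1 = c_1/‖c_1‖ = (-3, 3, 4, -3)/6.5574 = (-0.4575, 0.4575, 0.6100, -0.4575).
r_{12} = q_1·c_2 = 0.1525.

r_{12} = 0.1525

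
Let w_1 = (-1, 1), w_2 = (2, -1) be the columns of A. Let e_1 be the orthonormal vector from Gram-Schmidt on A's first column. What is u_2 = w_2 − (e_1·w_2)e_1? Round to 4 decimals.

u_2 = (0.5000, 0.5000)

w_1 = (-1, 1); ‖w_1‖ = 1.4142, so e_1 = (-0.7071, 0.7071).
e_1·w_2 = (-0.7071)·2 + 0.7071·(-1) = -2.1213.
u_2 = w_2 + 2.1213·e_1 = (0.5000, 0.5000).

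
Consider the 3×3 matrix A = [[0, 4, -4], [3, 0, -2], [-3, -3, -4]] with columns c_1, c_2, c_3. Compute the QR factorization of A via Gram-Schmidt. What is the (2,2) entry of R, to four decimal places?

e_1 = c_1/‖c_1‖ = (0, 3, -3)/4.2426 = (0.0000, 0.7071, -0.7071).
r_{12} = e_1·c_2 = 2.1213.
u_2 = c_2 − 2.1213·e_1 = (4.0000, -1.5000, -1.5000).
r_{22} = ‖u_2‖ = 4.5277.

r_{22} = 4.5277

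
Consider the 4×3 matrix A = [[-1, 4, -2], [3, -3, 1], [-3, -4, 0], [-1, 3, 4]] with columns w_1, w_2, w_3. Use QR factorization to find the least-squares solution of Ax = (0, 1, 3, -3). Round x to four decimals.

x = (-0.2231, -0.4881, -0.4899)

q_1 = w_1/‖w_1‖ = (-1, 3, -3, -1)/4.4721 = (-0.2236, 0.6708, -0.6708, -0.2236).
r_{12} = q_1·w_2 = -0.8944.
u_2 = w_2 + 0.8944·q_1 = (3.8000, -2.4000, -4.6000, 2.8000).
‖u_2‖ = 7.0143, so q_2 = (0.5418, -0.3422, -0.6558, 0.3992).
r_{13} = q_1·w_3 = 0.2236; r_{23} = q_2·w_3 = 0.1711.
u_3 = w_3 − 0.2236·q_1 − 0.1711·q_2 = (-2.0427, 0.9085, 0.2622, 3.9817).
‖u_3‖ = 4.5739, so q_3 = (-0.4466, 0.1986, 0.0573, 0.8705).
Qᵀb = (-0.6708, -3.5071, -2.2410).
Back-substitute: x_3 = -2.2410/4.5739 = -0.4899.
x_2 = (-3.5071 − 0.1711·(-0.4899))/7.0143 = -0.4881.
x_1 = (-0.6708 + 0.8944·(-0.4881) − 0.2236·(-0.4899))/4.4721 = -0.2231.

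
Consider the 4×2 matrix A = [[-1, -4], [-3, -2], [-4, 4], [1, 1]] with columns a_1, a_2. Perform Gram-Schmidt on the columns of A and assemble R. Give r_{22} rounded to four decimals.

e_1 = a_1/‖a_1‖ = (-1, -3, -4, 1)/5.1962 = (-0.1925, -0.5774, -0.7698, 0.1925).
r_{12} = e_1·a_2 = -0.9623.
u_2 = a_2 + 0.9623·e_1 = (-4.1852, -2.5556, 3.2593, 1.1852).
r_{22} = ‖u_2‖ = 6.0062.

r_{22} = 6.0062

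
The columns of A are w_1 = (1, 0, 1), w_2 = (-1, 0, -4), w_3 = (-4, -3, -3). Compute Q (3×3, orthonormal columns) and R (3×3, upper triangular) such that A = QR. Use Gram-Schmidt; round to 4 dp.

w_1 = (1, 0, 1); ‖w_1‖ = 1.4142, so e_1 = (0.7071, 0.0000, 0.7071).
e_1·w_2 = 0.7071·(-1) + 0.0000·0 + 0.7071·(-4) = -3.5355.
u_2 = w_2 + 3.5355·e_1 = (1.5000, 0.0000, -1.5000).
‖u_2‖ = 2.1213, so e_2 = (0.7071, 0.0000, -0.7071).
e_1·w_3 = 0.7071·(-4) + 0.0000·(-3) + 0.7071·(-3) = -4.9497; e_2·w_3 = 0.7071·(-4) + 0.0000·(-3) + (-0.7071)·(-3) = -0.7071.
u_3 = w_3 + 4.9497·e_1 + 0.7071·e_2 = (0.0000, -3.0000, 0.0000).
‖u_3‖ = 3.0000, so e_3 = (0.0000, -1.0000, 0.0000).

Q = [[0.7071, 0.7071, 0.0000], [0.0000, 0.0000, -1.0000], [0.7071, -0.7071, 0.0000]], R = [[1.4142, -3.5355, -4.9497], [0.0000, 2.1213, -0.7071], [0.0000, 0.0000, 3.0000]]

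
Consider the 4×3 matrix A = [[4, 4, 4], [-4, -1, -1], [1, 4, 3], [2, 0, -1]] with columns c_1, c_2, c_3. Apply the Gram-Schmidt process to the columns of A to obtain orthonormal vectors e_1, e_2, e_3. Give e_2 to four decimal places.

e_2 = (0.3366, 0.3819, 0.8027, -0.3107)

c_1 = (4, -4, 1, 2); ‖c_1‖ = 6.0828, so e_1 = (0.6576, -0.6576, 0.1644, 0.3288).
e_1·c_2 = 0.6576·4 + (-0.6576)·(-1) + 0.1644·4 + 0.3288·0 = 3.9456.
u_2 = c_2 − 3.9456·e_1 = (1.4054, 1.5946, 3.3514, -1.2973).
‖u_2‖ = 4.1752, so e_2 = (0.3366, 0.3819, 0.8027, -0.3107).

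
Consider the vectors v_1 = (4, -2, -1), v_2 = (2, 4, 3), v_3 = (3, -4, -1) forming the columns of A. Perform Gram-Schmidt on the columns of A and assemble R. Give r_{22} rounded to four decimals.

r_{22} = 5.3452

v_1 = (4, -2, -1); ‖v_1‖ = 4.5826, so q_1 = (0.8729, -0.4364, -0.2182).
q_1·v_2 = 0.8729·2 + (-0.4364)·4 + (-0.2182)·3 = -0.6547.
u_2 = v_2 + 0.6547·q_1 = (2.5714, 3.7143, 2.8571).
r_{22} = ‖u_2‖ = 5.3452.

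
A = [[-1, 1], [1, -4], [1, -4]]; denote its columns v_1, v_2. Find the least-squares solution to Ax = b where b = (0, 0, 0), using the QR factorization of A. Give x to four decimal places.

x = (0.0000, 0.0000)

q_1 = v_1/‖v_1‖ = (-1, 1, 1)/1.7321 = (-0.5774, 0.5774, 0.5774).
r_{12} = q_1·v_2 = -5.1962.
u_2 = v_2 + 5.1962·q_1 = (-2.0000, -1.0000, -1.0000).
‖u_2‖ = 2.4495, so q_2 = (-0.8165, -0.4082, -0.4082).
Qᵀb = (0.0000, 0.0000).
Back-substitute: x_2 = 0.0000/2.4495 = 0.0000.
x_1 = (0.0000 + 5.1962·0.0000)/1.7321 = 0.0000.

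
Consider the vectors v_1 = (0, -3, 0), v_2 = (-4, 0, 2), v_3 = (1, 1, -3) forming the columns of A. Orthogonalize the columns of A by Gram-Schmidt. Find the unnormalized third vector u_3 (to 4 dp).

v_1 = (0, -3, 0); ‖v_1‖ = 3.0000, so q_1 = (0.0000, -1.0000, 0.0000).
q_1·v_2 = 0.0000·(-4) + (-1.0000)·0 + 0.0000·2 = 0.0000.
u_2 = v_2 + 0.0000·q_1 = (-4.0000, 0.0000, 2.0000).
‖u_2‖ = 4.4721, so q_2 = (-0.8944, 0.0000, 0.4472).
q_1·v_3 = 0.0000·1 + (-1.0000)·1 + 0.0000·(-3) = -1.0000; q_2·v_3 = (-0.8944)·1 + 0.0000·1 + 0.4472·(-3) = -2.2361.
u_3 = v_3 + 1.0000·q_1 + 2.2361·q_2 = (-1.0000, 0.0000, -2.0000).

u_3 = (-1.0000, 0.0000, -2.0000)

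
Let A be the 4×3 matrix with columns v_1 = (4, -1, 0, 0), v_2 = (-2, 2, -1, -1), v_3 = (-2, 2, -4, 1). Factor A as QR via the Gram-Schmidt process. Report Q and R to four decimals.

q_1 = v_1/‖v_1‖ = (4, -1, 0, 0)/4.1231 = (0.9701, -0.2425, 0.0000, 0.0000).
r_{12} = q_1·v_2 = -2.4254.
u_2 = v_2 + 2.4254·q_1 = (0.3529, 1.4118, -1.0000, -1.0000).
‖u_2‖ = 2.0292, so q_2 = (0.1739, 0.6957, -0.4928, -0.4928).
r_{13} = q_1·v_3 = -2.4254; r_{23} = q_2·v_3 = 2.5220.
u_3 = v_3 + 2.4254·q_1 − 2.5220·q_2 = (-0.0857, -0.3429, -2.7571, 2.2429).
‖u_3‖ = 3.5717, so q_3 = (-0.0240, -0.0960, -0.7719, 0.6279).

Q = [[0.9701, 0.1739, -0.0240], [-0.2425, 0.6957, -0.0960], [0.0000, -0.4928, -0.7719], [0.0000, -0.4928, 0.6279]], R = [[4.1231, -2.4254, -2.4254], [0.0000, 2.0292, 2.5220], [0.0000, 0.0000, 3.5717]]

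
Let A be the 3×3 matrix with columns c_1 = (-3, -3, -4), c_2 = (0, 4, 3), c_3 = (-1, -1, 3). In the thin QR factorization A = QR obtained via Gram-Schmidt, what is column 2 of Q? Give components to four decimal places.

q_2 = (-0.7460, 0.6631, 0.0622)

c_1 = (-3, -3, -4); ‖c_1‖ = 5.8310, so q_1 = (-0.5145, -0.5145, -0.6860).
q_1·c_2 = (-0.5145)·0 + (-0.5145)·4 + (-0.6860)·3 = -4.1160.
u_2 = c_2 + 4.1160·q_1 = (-2.1176, 1.8824, 0.1765).
‖u_2‖ = 2.8388, so q_2 = (-0.7460, 0.6631, 0.0622).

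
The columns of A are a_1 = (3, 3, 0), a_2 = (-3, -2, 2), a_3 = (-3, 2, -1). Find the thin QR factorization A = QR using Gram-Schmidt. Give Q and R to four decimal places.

Q = [[0.7071, -0.2357, -0.6667], [0.7071, 0.2357, 0.6667], [0.0000, 0.9428, -0.3333]], R = [[4.2426, -3.5355, -0.7071], [0.0000, 2.1213, 0.2357], [0.0000, 0.0000, 3.6667]]

a_1 = (3, 3, 0); ‖a_1‖ = 4.2426, so q_1 = (0.7071, 0.7071, 0.0000).
q_1·a_2 = 0.7071·(-3) + 0.7071·(-2) + 0.0000·2 = -3.5355.
u_2 = a_2 + 3.5355·q_1 = (-0.5000, 0.5000, 2.0000).
‖u_2‖ = 2.1213, so q_2 = (-0.2357, 0.2357, 0.9428).
q_1·a_3 = 0.7071·(-3) + 0.7071·2 + 0.0000·(-1) = -0.7071; q_2·a_3 = (-0.2357)·(-3) + 0.2357·2 + 0.9428·(-1) = 0.2357.
u_3 = a_3 + 0.7071·q_1 − 0.2357·q_2 = (-2.4444, 2.4444, -1.2222).
‖u_3‖ = 3.6667, so q_3 = (-0.6667, 0.6667, -0.3333).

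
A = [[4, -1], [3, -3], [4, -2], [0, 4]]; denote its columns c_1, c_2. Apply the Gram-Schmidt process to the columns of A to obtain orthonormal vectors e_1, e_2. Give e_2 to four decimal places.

e_2 = (0.2391, -0.3336, 0.0111, 0.9118)

e_1 = c_1/‖c_1‖ = (4, 3, 4, 0)/6.4031 = (0.6247, 0.4685, 0.6247, 0.0000).
r_{12} = e_1·c_2 = -3.2796.
u_2 = c_2 + 3.2796·e_1 = (1.0488, -1.4634, 0.0488, 4.0000).
‖u_2‖ = 4.3868, so e_2 = (0.2391, -0.3336, 0.0111, 0.9118).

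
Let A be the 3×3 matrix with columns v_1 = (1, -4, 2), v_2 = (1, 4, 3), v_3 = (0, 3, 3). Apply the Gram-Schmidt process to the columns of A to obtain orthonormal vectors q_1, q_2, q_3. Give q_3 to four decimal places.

q_1 = v_1/‖v_1‖ = (1, -4, 2)/4.5826 = (0.2182, -0.8729, 0.4364).
r_{12} = q_1·v_2 = -1.9640.
u_2 = v_2 + 1.9640·q_1 = (1.4286, 2.2857, 3.8571).
‖u_2‖ = 4.7056, so q_2 = (0.3036, 0.4857, 0.8197).
r_{13} = q_1·v_3 = -1.3093; r_{23} = q_2·v_3 = 3.9163.
u_3 = v_3 + 1.3093·q_1 − 3.9163·q_2 = (-0.9032, -0.0452, 0.3613).
‖u_3‖ = 0.9739, so q_3 = (-0.9275, -0.0464, 0.3710).

q_3 = (-0.9275, -0.0464, 0.3710)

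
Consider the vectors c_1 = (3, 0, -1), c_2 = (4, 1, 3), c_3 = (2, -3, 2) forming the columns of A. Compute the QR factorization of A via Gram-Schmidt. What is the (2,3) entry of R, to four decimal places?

r_{23} = 1.7491

q_1 = c_1/‖c_1‖ = (3, 0, -1)/3.1623 = (0.9487, 0.0000, -0.3162).
r_{12} = q_1·c_2 = 2.8460.
u_2 = c_2 − 2.8460·q_1 = (1.3000, 1.0000, 3.9000).
‖u_2‖ = 4.2308, so q_2 = (0.3073, 0.2364, 0.9218).
r_{23} = q_2·c_3 = 1.7491.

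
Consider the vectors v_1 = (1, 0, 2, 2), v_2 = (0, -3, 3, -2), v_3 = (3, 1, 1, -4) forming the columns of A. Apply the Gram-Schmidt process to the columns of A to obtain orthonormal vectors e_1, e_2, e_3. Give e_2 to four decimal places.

e_1 = v_1/‖v_1‖ = (1, 0, 2, 2)/3.0000 = (0.3333, 0.0000, 0.6667, 0.6667).
r_{12} = e_1·v_2 = 0.6667.
u_2 = v_2 − 0.6667·e_1 = (-0.2222, -3.0000, 2.5556, -2.4444).
‖u_2‖ = 4.6428, so e_2 = (-0.0479, -0.6462, 0.5504, -0.5265).

e_2 = (-0.0479, -0.6462, 0.5504, -0.5265)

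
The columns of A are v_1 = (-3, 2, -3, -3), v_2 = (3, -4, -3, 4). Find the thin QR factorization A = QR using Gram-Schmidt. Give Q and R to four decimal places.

Q = [[-0.5388, 0.1748], [0.3592, -0.4449], [-0.5388, -0.8103], [-0.5388, 0.3390]], R = [[5.5678, -3.5921], [0.0000, 6.0907]]

v_1 = (-3, 2, -3, -3); ‖v_1‖ = 5.5678, so e_1 = (-0.5388, 0.3592, -0.5388, -0.5388).
e_1·v_2 = (-0.5388)·3 + 0.3592·(-4) + (-0.5388)·(-3) + (-0.5388)·4 = -3.5921.
u_2 = v_2 + 3.5921·e_1 = (1.0645, -2.7097, -4.9355, 2.0645).
‖u_2‖ = 6.0907, so e_2 = (0.1748, -0.4449, -0.8103, 0.3390).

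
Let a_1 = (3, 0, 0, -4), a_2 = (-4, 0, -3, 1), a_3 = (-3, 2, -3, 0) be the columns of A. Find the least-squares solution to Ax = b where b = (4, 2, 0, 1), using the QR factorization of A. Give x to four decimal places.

x = (-0.3666, -1.6927, 1.1022)

e_1 = a_1/‖a_1‖ = (3, 0, 0, -4)/5.0000 = (0.6000, 0.0000, 0.0000, -0.8000).
r_{12} = e_1·a_2 = -3.2000.
u_2 = a_2 + 3.2000·e_1 = (-2.0800, 0.0000, -3.0000, -1.5600).
‖u_2‖ = 3.9699, so e_2 = (-0.5239, 0.0000, -0.7557, -0.3930).
r_{13} = e_1·a_3 = -1.8000; r_{23} = e_2·a_3 = 3.8389.
u_3 = a_3 + 1.8000·e_1 − 3.8389·e_2 = (0.0914, 2.0000, -0.0990, 0.0685).
‖u_3‖ = 2.0057, so e_3 = (0.0456, 0.9972, -0.0494, 0.0342).
Qᵀb = (1.6000, -2.4887, 2.2107).
Back-substitute: x_3 = 2.2107/2.0057 = 1.1022.
x_2 = (-2.4887 − 3.8389·1.1022)/3.9699 = -1.6927.
x_1 = (1.6000 + 3.2000·(-1.6927) + 1.8000·1.1022)/5.0000 = -0.3666.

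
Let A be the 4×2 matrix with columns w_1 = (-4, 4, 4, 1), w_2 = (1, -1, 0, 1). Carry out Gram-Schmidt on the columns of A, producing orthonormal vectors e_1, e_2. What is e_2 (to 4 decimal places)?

e_1 = w_1/‖w_1‖ = (-4, 4, 4, 1)/7.0000 = (-0.5714, 0.5714, 0.5714, 0.1429).
r_{12} = e_1·w_2 = -1.0000.
u_2 = w_2 + 1.0000·e_1 = (0.4286, -0.4286, 0.5714, 1.1429).
‖u_2‖ = 1.4142, so e_2 = (0.3030, -0.3030, 0.4041, 0.8081).

e_2 = (0.3030, -0.3030, 0.4041, 0.8081)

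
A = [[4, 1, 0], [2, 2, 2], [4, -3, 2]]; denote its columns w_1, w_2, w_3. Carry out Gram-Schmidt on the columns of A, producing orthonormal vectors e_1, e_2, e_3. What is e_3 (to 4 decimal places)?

w_1 = (4, 2, 4); ‖w_1‖ = 6.0000, so e_1 = (0.6667, 0.3333, 0.6667).
e_1·w_2 = 0.6667·1 + 0.3333·2 + 0.6667·(-3) = -0.6667.
u_2 = w_2 + 0.6667·e_1 = (1.4444, 2.2222, -2.5556).
‖u_2‖ = 3.6818, so e_2 = (0.3923, 0.6036, -0.6941).
e_1·w_3 = 0.6667·0 + 0.3333·2 + 0.6667·2 = 2.0000; e_2·w_3 = 0.3923·0 + 0.6036·2 + (-0.6941)·2 = -0.1811.
u_3 = w_3 − 2.0000·e_1 + 0.1811·e_2 = (-1.2623, 1.4426, 0.5410).
‖u_3‖ = 1.9918, so e_3 = (-0.6338, 0.7243, 0.2716).

e_3 = (-0.6338, 0.7243, 0.2716)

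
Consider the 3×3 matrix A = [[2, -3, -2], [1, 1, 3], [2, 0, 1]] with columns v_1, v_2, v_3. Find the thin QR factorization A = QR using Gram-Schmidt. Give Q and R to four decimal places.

v_1 = (2, 1, 2); ‖v_1‖ = 3.0000, so e_1 = (0.6667, 0.3333, 0.6667).
e_1·v_2 = 0.6667·(-3) + 0.3333·1 + 0.6667·0 = -1.6667.
u_2 = v_2 + 1.6667·e_1 = (-1.8889, 1.5556, 1.1111).
‖u_2‖ = 2.6874, so e_2 = (-0.7029, 0.5788, 0.4134).
e_1·v_3 = 0.6667·(-2) + 0.3333·3 + 0.6667·1 = 0.3333; e_2·v_3 = (-0.7029)·(-2) + 0.5788·3 + 0.4134·1 = 3.5557.
u_3 = v_3 − 0.3333·e_1 − 3.5557·e_2 = (0.2769, 0.8308, -0.6923).
‖u_3‖ = 1.1163, so e_3 = (0.2481, 0.7442, -0.6202).

Q = [[0.6667, -0.7029, 0.2481], [0.3333, 0.5788, 0.7442], [0.6667, 0.4134, -0.6202]], R = [[3.0000, -1.6667, 0.3333], [0.0000, 2.6874, 3.5557], [0.0000, 0.0000, 1.1163]]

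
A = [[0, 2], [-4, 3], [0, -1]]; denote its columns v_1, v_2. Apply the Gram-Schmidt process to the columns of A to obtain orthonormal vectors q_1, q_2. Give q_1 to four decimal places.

q_1 = v_1/‖v_1‖ = (0, -4, 0)/4.0000 = (0.0000, -1.0000, 0.0000).

q_1 = (0.0000, -1.0000, 0.0000)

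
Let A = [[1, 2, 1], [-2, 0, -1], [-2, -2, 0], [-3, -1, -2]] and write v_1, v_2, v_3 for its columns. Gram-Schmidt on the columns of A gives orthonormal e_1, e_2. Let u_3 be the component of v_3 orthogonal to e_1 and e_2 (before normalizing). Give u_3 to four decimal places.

v_1 = (1, -2, -2, -3); ‖v_1‖ = 4.2426, so e_1 = (0.2357, -0.4714, -0.4714, -0.7071).
e_1·v_2 = 0.2357·2 + (-0.4714)·0 + (-0.4714)·(-2) + (-0.7071)·(-1) = 2.1213.
u_2 = v_2 − 2.1213·e_1 = (1.5000, 1.0000, -1.0000, 0.5000).
‖u_2‖ = 2.1213, so e_2 = (0.7071, 0.4714, -0.4714, 0.2357).
e_1·v_3 = 0.2357·1 + (-0.4714)·(-1) + (-0.4714)·0 + (-0.7071)·(-2) = 2.1213; e_2·v_3 = 0.7071·1 + 0.4714·(-1) + (-0.4714)·0 + 0.2357·(-2) = -0.2357.
u_3 = v_3 − 2.1213·e_1 + 0.2357·e_2 = (0.6667, 0.1111, 0.8889, -0.4444).

u_3 = (0.6667, 0.1111, 0.8889, -0.4444)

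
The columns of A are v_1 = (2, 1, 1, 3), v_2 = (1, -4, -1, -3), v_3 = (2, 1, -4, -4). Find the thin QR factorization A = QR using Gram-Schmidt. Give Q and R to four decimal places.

v_1 = (2, 1, 1, 3); ‖v_1‖ = 3.8730, so q_1 = (0.5164, 0.2582, 0.2582, 0.7746).
q_1·v_2 = 0.5164·1 + 0.2582·(-4) + 0.2582·(-1) + 0.7746·(-3) = -3.0984.
u_2 = v_2 + 3.0984·q_1 = (2.6000, -3.2000, -0.2000, -0.6000).
‖u_2‖ = 4.1713, so q_2 = (0.6233, -0.7671, -0.0479, -0.1438).
q_1·v_3 = 0.5164·2 + 0.2582·1 + 0.2582·(-4) + 0.7746·(-4) = -2.8402; q_2·v_3 = 0.6233·2 + (-0.7671)·1 + (-0.0479)·(-4) + (-0.1438)·(-4) = 1.2466.
u_3 = v_3 + 2.8402·q_1 − 1.2466·q_2 = (2.6897, 2.6897, -3.2069, -1.6207).
‖u_3‖ = 5.2325, so q_3 = (0.5140, 0.5140, -0.6129, -0.3097).

Q = [[0.5164, 0.6233, 0.5140], [0.2582, -0.7671, 0.5140], [0.2582, -0.0479, -0.6129], [0.7746, -0.1438, -0.3097]], R = [[3.8730, -3.0984, -2.8402], [0.0000, 4.1713, 1.2466], [0.0000, 0.0000, 5.2325]]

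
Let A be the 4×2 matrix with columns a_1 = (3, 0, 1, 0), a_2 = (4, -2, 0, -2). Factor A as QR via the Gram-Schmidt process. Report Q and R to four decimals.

a_1 = (3, 0, 1, 0); ‖a_1‖ = 3.1623, so e_1 = (0.9487, 0.0000, 0.3162, 0.0000).
e_1·a_2 = 0.9487·4 + 0.0000·(-2) + 0.3162·0 + 0.0000·(-2) = 3.7947.
u_2 = a_2 − 3.7947·e_1 = (0.4000, -2.0000, -1.2000, -2.0000).
‖u_2‖ = 3.0984, so e_2 = (0.1291, -0.6455, -0.3873, -0.6455).

Q = [[0.9487, 0.1291], [0.0000, -0.6455], [0.3162, -0.3873], [0.0000, -0.6455]], R = [[3.1623, 3.7947], [0.0000, 3.0984]]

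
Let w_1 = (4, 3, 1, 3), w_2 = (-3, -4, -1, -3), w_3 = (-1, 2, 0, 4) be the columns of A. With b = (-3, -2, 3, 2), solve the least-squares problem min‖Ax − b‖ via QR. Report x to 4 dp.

x = (0.6231, 1.3085, 0.9772)

w_1 = (4, 3, 1, 3); ‖w_1‖ = 5.9161, so e_1 = (0.6761, 0.5071, 0.1690, 0.5071).
e_1·w_2 = 0.6761·(-3) + 0.5071·(-4) + 0.1690·(-1) + 0.5071·(-3) = -5.7470.
u_2 = w_2 + 5.7470·e_1 = (0.8857, -1.0857, -0.0286, -0.0857).
‖u_2‖ = 1.4041, so e_2 = (0.6308, -0.7733, -0.0203, -0.0610).
e_1·w_3 = 0.6761·(-1) + 0.5071·2 + 0.1690·0 + 0.5071·4 = 2.3664; e_2·w_3 = 0.6308·(-1) + (-0.7733)·2 + (-0.0203)·0 + (-0.0610)·4 = -2.4215.
u_3 = w_3 − 2.3664·e_1 + 2.4215·e_2 = (-1.0725, -1.0725, -0.4493, 2.6522).
‖u_3‖ = 3.0881, so e_3 = (-0.3473, -0.3473, -0.1455, 0.8588).
Qᵀb = (-1.5213, -0.5291, 3.0177).
Back-substitute: x_3 = 3.0177/3.0881 = 0.9772.
x_2 = (-0.5291 + 2.4215·0.9772)/1.4041 = 1.3085.
x_1 = (-1.5213 + 5.7470·1.3085 − 2.3664·0.9772)/5.9161 = 0.6231.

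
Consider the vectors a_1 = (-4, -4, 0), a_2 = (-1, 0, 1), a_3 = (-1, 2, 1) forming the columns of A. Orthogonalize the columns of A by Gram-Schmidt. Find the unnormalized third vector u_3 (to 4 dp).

u_3 = (-0.6667, 0.6667, -0.6667)

e_1 = a_1/‖a_1‖ = (-4, -4, 0)/5.6569 = (-0.7071, -0.7071, 0.0000).
r_{12} = e_1·a_2 = 0.7071.
u_2 = a_2 − 0.7071·e_1 = (-0.5000, 0.5000, 1.0000).
‖u_2‖ = 1.2247, so e_2 = (-0.4082, 0.4082, 0.8165).
r_{13} = e_1·a_3 = -0.7071; r_{23} = e_2·a_3 = 2.0412.
u_3 = a_3 + 0.7071·e_1 − 2.0412·e_2 = (-0.6667, 0.6667, -0.6667).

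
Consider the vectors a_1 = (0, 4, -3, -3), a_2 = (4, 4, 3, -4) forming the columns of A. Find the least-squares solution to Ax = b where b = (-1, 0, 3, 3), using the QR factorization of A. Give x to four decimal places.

x = (-0.5663, 0.0659)

q_1 = a_1/‖a_1‖ = (0, 4, -3, -3)/5.8310 = (0.0000, 0.6860, -0.5145, -0.5145).
r_{12} = q_1·a_2 = 3.2585.
u_2 = a_2 − 3.2585·q_1 = (4.0000, 1.7647, 4.6765, -2.3235).
‖u_2‖ = 6.8105, so q_2 = (0.5873, 0.2591, 0.6867, -0.3412).
Qᵀb = (-3.0870, 0.4491).
Back-substitute: x_2 = 0.4491/6.8105 = 0.0659.
x_1 = (-3.0870 − 3.2585·0.0659)/5.8310 = -0.5663.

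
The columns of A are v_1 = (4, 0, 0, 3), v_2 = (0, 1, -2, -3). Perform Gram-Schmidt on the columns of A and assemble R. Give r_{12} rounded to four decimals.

r_{12} = -1.8000

q_1 = v_1/‖v_1‖ = (4, 0, 0, 3)/5.0000 = (0.8000, 0.0000, 0.0000, 0.6000).
r_{12} = q_1·v_2 = -1.8000.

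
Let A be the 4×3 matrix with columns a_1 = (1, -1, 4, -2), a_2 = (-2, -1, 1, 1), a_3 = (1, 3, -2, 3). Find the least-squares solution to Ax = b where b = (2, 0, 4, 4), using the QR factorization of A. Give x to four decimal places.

x = (1.5050, 1.2255, 1.5210)

a_1 = (1, -1, 4, -2); ‖a_1‖ = 4.6904, so q_1 = (0.2132, -0.2132, 0.8528, -0.4264).
q_1·a_2 = 0.2132·(-2) + (-0.2132)·(-1) + 0.8528·1 + (-0.4264)·1 = 0.2132.
u_2 = a_2 − 0.2132·q_1 = (-2.0455, -0.9545, 0.8182, 1.0909).
‖u_2‖ = 2.6371, so q_2 = (-0.7756, -0.3620, 0.3103, 0.4137).
q_1·a_3 = 0.2132·1 + (-0.2132)·3 + 0.8528·(-2) + (-0.4264)·3 = -3.4112; q_2·a_3 = (-0.7756)·1 + (-0.3620)·3 + 0.3103·(-2) + 0.4137·3 = -1.2410.
u_3 = a_3 + 3.4112·q_1 + 1.2410·q_2 = (0.7647, 1.8235, 1.2941, 2.0588).
‖u_3‖ = 3.1343, so q_3 = (0.2440, 0.5818, 0.4129, 0.6569).
Qᵀb = (2.1320, 1.3444, 4.7671).
Back-substitute: x_3 = 4.7671/3.1343 = 1.5210.
x_2 = (1.3444 + 1.2410·1.5210)/2.6371 = 1.2255.
x_1 = (2.1320 − 0.2132·1.2255 + 3.4112·1.5210)/4.6904 = 1.5050.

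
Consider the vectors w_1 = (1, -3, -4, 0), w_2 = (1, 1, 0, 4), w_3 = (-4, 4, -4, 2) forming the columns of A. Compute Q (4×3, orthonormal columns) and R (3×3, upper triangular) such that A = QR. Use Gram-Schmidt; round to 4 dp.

Q = [[0.1961, 0.2549, -0.6443], [-0.5883, 0.1821, 0.5253], [-0.7845, -0.0728, -0.5551], [0.0000, 0.9469, 0.0297]], R = [[5.0990, -0.3922, 0.0000], [0.0000, 4.2245, 1.8937], [0.0000, 0.0000, 6.9580]]

w_1 = (1, -3, -4, 0); ‖w_1‖ = 5.0990, so q_1 = (0.1961, -0.5883, -0.7845, 0.0000).
q_1·w_2 = 0.1961·1 + (-0.5883)·1 + (-0.7845)·0 + 0.0000·4 = -0.3922.
u_2 = w_2 + 0.3922·q_1 = (1.0769, 0.7692, -0.3077, 4.0000).
‖u_2‖ = 4.2245, so q_2 = (0.2549, 0.1821, -0.0728, 0.9469).
q_1·w_3 = 0.1961·(-4) + (-0.5883)·4 + (-0.7845)·(-4) + 0.0000·2 = 0.0000; q_2·w_3 = 0.2549·(-4) + 0.1821·4 + (-0.0728)·(-4) + 0.9469·2 = 1.8937.
u_3 = w_3 + 0.0000·q_1 − 1.8937·q_2 = (-4.4828, 3.6552, -3.8621, 0.2069).
‖u_3‖ = 6.9580, so q_3 = (-0.6443, 0.5253, -0.5551, 0.0297).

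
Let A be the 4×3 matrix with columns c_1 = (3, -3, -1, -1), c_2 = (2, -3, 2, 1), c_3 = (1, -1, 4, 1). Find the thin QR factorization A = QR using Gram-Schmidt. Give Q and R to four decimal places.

e_1 = c_1/‖c_1‖ = (3, -3, -1, -1)/4.4721 = (0.6708, -0.6708, -0.2236, -0.2236).
r_{12} = e_1·c_2 = 2.6833.
u_2 = c_2 − 2.6833·e_1 = (0.2000, -1.2000, 2.6000, 1.6000).
‖u_2‖ = 3.2863, so e_2 = (0.0609, -0.3651, 0.7912, 0.4869).
r_{13} = e_1·c_3 = 0.2236; r_{23} = e_2·c_3 = 4.0775.
u_3 = c_3 − 0.2236·e_1 − 4.0775·e_2 = (0.6019, 0.6389, 0.8241, -0.9352).
‖u_3‖ = 1.5245, so e_3 = (0.3948, 0.4191, 0.5406, -0.6134).

Q = [[0.6708, 0.0609, 0.3948], [-0.6708, -0.3651, 0.4191], [-0.2236, 0.7912, 0.5406], [-0.2236, 0.4869, -0.6134]], R = [[4.4721, 2.6833, 0.2236], [0.0000, 3.2863, 4.0775], [0.0000, 0.0000, 1.5245]]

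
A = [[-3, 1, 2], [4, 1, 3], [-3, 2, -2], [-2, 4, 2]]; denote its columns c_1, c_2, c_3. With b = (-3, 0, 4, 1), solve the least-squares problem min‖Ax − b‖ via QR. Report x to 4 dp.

e_1 = c_1/‖c_1‖ = (-3, 4, -3, -2)/6.1644 = (-0.4867, 0.6489, -0.4867, -0.3244).
r_{12} = e_1·c_2 = -2.1089.
u_2 = c_2 + 2.1089·e_1 = (-0.0263, 2.3684, 0.9737, 3.3158).
‖u_2‖ = 4.1896, so e_2 = (-0.0063, 0.5653, 0.2324, 0.7914).
r_{13} = e_1·c_3 = 1.2978; r_{23} = e_2·c_3 = 2.8014.
u_3 = c_3 − 1.2978·e_1 − 2.8014·e_2 = (2.6492, 0.5742, -2.0195, 0.2039).
‖u_3‖ = 3.3864, so e_3 = (0.7823, 0.1696, -0.5964, 0.0602).
Qᵀb = (-0.8111, 1.7399, -4.6721).
Back-substitute: x_3 = -4.6721/3.3864 = -1.3797.
x_2 = (1.7399 − 2.8014·(-1.3797))/4.1896 = 1.3378.
x_1 = (-0.8111 + 2.1089·1.3378 − 1.2978·(-1.3797))/6.1644 = 0.6166.

x = (0.6166, 1.3378, -1.3797)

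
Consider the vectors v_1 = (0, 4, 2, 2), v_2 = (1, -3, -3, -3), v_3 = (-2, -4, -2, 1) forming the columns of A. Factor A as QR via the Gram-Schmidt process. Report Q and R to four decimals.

v_1 = (0, 4, 2, 2); ‖v_1‖ = 4.8990, so q_1 = (0.0000, 0.8165, 0.4082, 0.4082).
q_1·v_2 = 0.0000·1 + 0.8165·(-3) + 0.4082·(-3) + 0.4082·(-3) = -4.8990.
u_2 = v_2 + 4.8990·q_1 = (1.0000, 1.0000, -1.0000, -1.0000).
‖u_2‖ = 2.0000, so q_2 = (0.5000, 0.5000, -0.5000, -0.5000).
q_1·v_3 = 0.0000·(-2) + 0.8165·(-4) + 0.4082·(-2) + 0.4082·1 = -3.6742; q_2·v_3 = 0.5000·(-2) + 0.5000·(-4) + (-0.5000)·(-2) + (-0.5000)·1 = -2.5000.
u_3 = v_3 + 3.6742·q_1 + 2.5000·q_2 = (-0.7500, 0.2500, -1.7500, 1.2500).
‖u_3‖ = 2.2913, so q_3 = (-0.3273, 0.1091, -0.7638, 0.5455).

Q = [[0.0000, 0.5000, -0.3273], [0.8165, 0.5000, 0.1091], [0.4082, -0.5000, -0.7638], [0.4082, -0.5000, 0.5455]], R = [[4.8990, -4.8990, -3.6742], [0.0000, 2.0000, -2.5000], [0.0000, 0.0000, 2.2913]]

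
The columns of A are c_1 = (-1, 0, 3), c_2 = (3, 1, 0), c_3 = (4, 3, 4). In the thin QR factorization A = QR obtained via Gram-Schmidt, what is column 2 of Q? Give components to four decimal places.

c_1 = (-1, 0, 3); ‖c_1‖ = 3.1623, so q_1 = (-0.3162, 0.0000, 0.9487).
q_1·c_2 = (-0.3162)·3 + 0.0000·1 + 0.9487·0 = -0.9487.
u_2 = c_2 + 0.9487·q_1 = (2.7000, 1.0000, 0.9000).
‖u_2‖ = 3.0166, so q_2 = (0.8950, 0.3315, 0.2983).

q_2 = (0.8950, 0.3315, 0.2983)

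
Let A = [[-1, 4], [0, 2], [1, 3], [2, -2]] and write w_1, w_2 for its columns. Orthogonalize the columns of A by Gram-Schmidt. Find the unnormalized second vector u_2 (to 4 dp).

u_2 = (3.1667, 2.0000, 3.8333, -0.3333)

w_1 = (-1, 0, 1, 2); ‖w_1‖ = 2.4495, so q_1 = (-0.4082, 0.0000, 0.4082, 0.8165).
q_1·w_2 = (-0.4082)·4 + 0.0000·2 + 0.4082·3 + 0.8165·(-2) = -2.0412.
u_2 = w_2 + 2.0412·q_1 = (3.1667, 2.0000, 3.8333, -0.3333).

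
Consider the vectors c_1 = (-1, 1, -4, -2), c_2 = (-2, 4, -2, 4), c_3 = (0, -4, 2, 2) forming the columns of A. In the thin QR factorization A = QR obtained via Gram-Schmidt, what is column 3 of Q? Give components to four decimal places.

e_3 = (-0.3253, -0.7685, -0.3310, 0.4404)

c_1 = (-1, 1, -4, -2); ‖c_1‖ = 4.6904, so e_1 = (-0.2132, 0.2132, -0.8528, -0.4264).
e_1·c_2 = (-0.2132)·(-2) + 0.2132·4 + (-0.8528)·(-2) + (-0.4264)·4 = 1.2792.
u_2 = c_2 − 1.2792·e_1 = (-1.7273, 3.7273, -0.9091, 4.5455).
‖u_2‖ = 6.1938, so e_2 = (-0.2789, 0.6018, -0.1468, 0.7339).
e_1·c_3 = (-0.2132)·0 + 0.2132·(-4) + (-0.8528)·2 + (-0.4264)·2 = -3.4112; e_2·c_3 = (-0.2789)·0 + 0.6018·(-4) + (-0.1468)·2 + 0.7339·2 = -1.2329.
u_3 = c_3 + 3.4112·e_1 + 1.2329·e_2 = (-1.0711, -2.5308, -1.0900, 1.4502).
‖u_3‖ = 3.2930, so e_3 = (-0.3253, -0.7685, -0.3310, 0.4404).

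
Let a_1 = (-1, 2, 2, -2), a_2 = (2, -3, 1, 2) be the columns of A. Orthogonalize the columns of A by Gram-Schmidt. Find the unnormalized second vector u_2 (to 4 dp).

a_1 = (-1, 2, 2, -2); ‖a_1‖ = 3.6056, so q_1 = (-0.2774, 0.5547, 0.5547, -0.5547).
q_1·a_2 = (-0.2774)·2 + 0.5547·(-3) + 0.5547·1 + (-0.5547)·2 = -2.7735.
u_2 = a_2 + 2.7735·q_1 = (1.2308, -1.4615, 2.5385, 0.4615).

u_2 = (1.2308, -1.4615, 2.5385, 0.4615)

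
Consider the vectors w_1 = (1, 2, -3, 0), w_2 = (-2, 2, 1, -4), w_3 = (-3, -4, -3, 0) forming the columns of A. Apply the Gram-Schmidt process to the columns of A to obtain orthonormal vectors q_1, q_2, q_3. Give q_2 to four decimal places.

w_1 = (1, 2, -3, 0); ‖w_1‖ = 3.7417, so q_1 = (0.2673, 0.5345, -0.8018, 0.0000).
q_1·w_2 = 0.2673·(-2) + 0.5345·2 + (-0.8018)·1 + 0.0000·(-4) = -0.2673.
u_2 = w_2 + 0.2673·q_1 = (-1.9286, 2.1429, 0.7857, -4.0000).
‖u_2‖ = 4.9929, so q_2 = (-0.3863, 0.4292, 0.1574, -0.8011).

q_2 = (-0.3863, 0.4292, 0.1574, -0.8011)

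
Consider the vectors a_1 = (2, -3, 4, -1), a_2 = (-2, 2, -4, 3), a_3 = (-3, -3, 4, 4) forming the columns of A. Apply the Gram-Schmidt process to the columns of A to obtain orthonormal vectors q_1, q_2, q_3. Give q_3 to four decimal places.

q_1 = a_1/‖a_1‖ = (2, -3, 4, -1)/5.4772 = (0.3651, -0.5477, 0.7303, -0.1826).
r_{12} = q_1·a_2 = -5.2947.
u_2 = a_2 + 5.2947·q_1 = (-0.0667, -0.9000, -0.1333, 2.0333).
‖u_2‖ = 2.2286, so q_2 = (-0.0299, -0.4038, -0.0598, 0.9124).
r_{13} = q_1·a_3 = 2.7386; r_{23} = q_2·a_3 = 4.7115.
u_3 = a_3 − 2.7386·q_1 − 4.7115·q_2 = (-3.8591, 0.4027, 2.2819, 0.2013).
‖u_3‖ = 4.5058, so q_3 = (-0.8565, 0.0894, 0.5064, 0.0447).

q_3 = (-0.8565, 0.0894, 0.5064, 0.0447)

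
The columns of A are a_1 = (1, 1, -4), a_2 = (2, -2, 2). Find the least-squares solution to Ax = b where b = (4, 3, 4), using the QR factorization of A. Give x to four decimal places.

x = (-0.1842, 0.7105)

a_1 = (1, 1, -4); ‖a_1‖ = 4.2426, so q_1 = (0.2357, 0.2357, -0.9428).
q_1·a_2 = 0.2357·2 + 0.2357·(-2) + (-0.9428)·2 = -1.8856.
u_2 = a_2 + 1.8856·q_1 = (2.4444, -1.5556, 0.2222).
‖u_2‖ = 2.9059, so q_2 = (0.8412, -0.5353, 0.0765).
Qᵀb = (-2.1213, 2.0647).
Back-substitute: x_2 = 2.0647/2.9059 = 0.7105.
x_1 = (-2.1213 + 1.8856·0.7105)/4.2426 = -0.1842.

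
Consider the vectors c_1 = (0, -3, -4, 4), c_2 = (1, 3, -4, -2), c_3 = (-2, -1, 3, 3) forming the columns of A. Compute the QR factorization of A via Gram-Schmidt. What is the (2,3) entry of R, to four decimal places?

c_1 = (0, -3, -4, 4); ‖c_1‖ = 6.4031, so e_1 = (0.0000, -0.4685, -0.6247, 0.6247).
e_1·c_2 = 0.0000·1 + (-0.4685)·3 + (-0.6247)·(-4) + 0.6247·(-2) = -0.1562.
u_2 = c_2 + 0.1562·e_1 = (1.0000, 2.9268, -4.0976, -1.9024).
‖u_2‖ = 5.4750, so e_2 = (0.1826, 0.5346, -0.7484, -0.3475).
r_{23} = e_2·c_3 = -4.1875.

r_{23} = -4.1875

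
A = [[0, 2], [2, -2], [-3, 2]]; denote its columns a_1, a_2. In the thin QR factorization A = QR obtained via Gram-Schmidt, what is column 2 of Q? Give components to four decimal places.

e_1 = a_1/‖a_1‖ = (0, 2, -3)/3.6056 = (0.0000, 0.5547, -0.8321).
r_{12} = e_1·a_2 = -2.7735.
u_2 = a_2 + 2.7735·e_1 = (2.0000, -0.4615, -0.3077).
‖u_2‖ = 2.0755, so e_2 = (0.9636, -0.2224, -0.1482).

e_2 = (0.9636, -0.2224, -0.1482)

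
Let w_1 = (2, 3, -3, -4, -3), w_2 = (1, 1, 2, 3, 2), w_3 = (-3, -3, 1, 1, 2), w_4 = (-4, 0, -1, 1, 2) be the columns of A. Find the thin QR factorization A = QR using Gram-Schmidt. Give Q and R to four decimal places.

w_1 = (2, 3, -3, -4, -3); ‖w_1‖ = 6.8557, so q_1 = (0.2917, 0.4376, -0.4376, -0.5835, -0.4376).
q_1·w_2 = 0.2917·1 + 0.4376·1 + (-0.4376)·2 + (-0.5835)·3 + (-0.4376)·2 = -2.7714.
u_2 = w_2 + 2.7714·q_1 = (1.8085, 2.2128, 0.7872, 1.3830, 0.7872).
‖u_2‖ = 3.3644, so q_2 = (0.5375, 0.6577, 0.2340, 0.4111, 0.2340).
q_1·w_3 = 0.2917·(-3) + 0.4376·(-3) + (-0.4376)·1 + (-0.5835)·1 + (-0.4376)·2 = -4.0842; q_2·w_3 = 0.5375·(-3) + 0.6577·(-3) + 0.2340·1 + 0.4111·1 + 0.2340·2 = -2.4727.
u_3 = w_3 + 4.0842·q_1 + 2.4727·q_2 = (-0.4793, 0.4135, -0.2086, -0.3665, 0.7914).
‖u_3‖ = 1.0977, so q_3 = (-0.4367, 0.3767, -0.1901, -0.3339, 0.7209).
q_1·w_4 = 0.2917·(-4) + 0.4376·0 + (-0.4376)·(-1) + (-0.5835)·1 + (-0.4376)·2 = -2.1880; q_2·w_4 = 0.5375·(-4) + 0.6577·0 + 0.2340·(-1) + 0.4111·1 + 0.2340·2 = -1.5051; q_3·w_4 = (-0.4367)·(-4) + 0.3767·0 + (-0.1901)·(-1) + (-0.3339)·1 + 0.7209·2 = 3.0447.
u_4 = w_4 + 2.1880·q_1 + 1.5051·q_2 − 3.0447·q_3 = (-1.2231, 0.8003, -1.0265, 1.3588, -0.8003).
‖u_4‖ = 2.3827, so q_4 = (-0.5133, 0.3359, -0.4308, 0.5703, -0.3359).

Q = [[0.2917, 0.5375, -0.4367, -0.5133], [0.4376, 0.6577, 0.3767, 0.3359], [-0.4376, 0.2340, -0.1901, -0.4308], [-0.5835, 0.4111, -0.3339, 0.5703], [-0.4376, 0.2340, 0.7209, -0.3359]], R = [[6.8557, -2.7714, -4.0842, -2.1880], [0.0000, 3.3644, -2.4727, -1.5051], [0.0000, 0.0000, 1.0977, 3.0447], [0.0000, 0.0000, 0.0000, 2.3827]]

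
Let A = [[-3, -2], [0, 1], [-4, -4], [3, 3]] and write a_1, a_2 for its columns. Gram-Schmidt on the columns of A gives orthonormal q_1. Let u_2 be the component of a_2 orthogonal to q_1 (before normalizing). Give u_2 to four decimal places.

u_2 = (0.7353, 1.0000, -0.3529, 0.2647)

q_1 = a_1/‖a_1‖ = (-3, 0, -4, 3)/5.8310 = (-0.5145, 0.0000, -0.6860, 0.5145).
r_{12} = q_1·a_2 = 5.3165.
u_2 = a_2 − 5.3165·q_1 = (0.7353, 1.0000, -0.3529, 0.2647).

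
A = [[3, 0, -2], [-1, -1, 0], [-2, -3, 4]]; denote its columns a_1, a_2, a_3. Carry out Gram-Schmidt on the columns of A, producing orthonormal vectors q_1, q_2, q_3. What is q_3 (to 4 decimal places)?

q_3 = (-0.1048, -0.9435, 0.3145)

q_1 = a_1/‖a_1‖ = (3, -1, -2)/3.7417 = (0.8018, -0.2673, -0.5345).
r_{12} = q_1·a_2 = 1.8708.
u_2 = a_2 − 1.8708·q_1 = (-1.5000, -0.5000, -2.0000).
‖u_2‖ = 2.5495, so q_2 = (-0.5883, -0.1961, -0.7845).
r_{13} = q_1·a_3 = -3.7417; r_{23} = q_2·a_3 = -1.9612.
u_3 = a_3 + 3.7417·q_1 + 1.9612·q_2 = (-0.1538, -1.3846, 0.4615).
‖u_3‖ = 1.4676, so q_3 = (-0.1048, -0.9435, 0.3145).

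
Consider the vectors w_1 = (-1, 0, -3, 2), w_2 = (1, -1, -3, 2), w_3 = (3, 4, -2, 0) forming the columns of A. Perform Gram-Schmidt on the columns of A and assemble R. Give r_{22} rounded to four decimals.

e_1 = w_1/‖w_1‖ = (-1, 0, -3, 2)/3.7417 = (-0.2673, 0.0000, -0.8018, 0.5345).
r_{12} = e_1·w_2 = 3.2071.
u_2 = w_2 − 3.2071·e_1 = (1.8571, -1.0000, -0.4286, 0.2857).
r_{22} = ‖u_2‖ = 2.1712.

r_{22} = 2.1712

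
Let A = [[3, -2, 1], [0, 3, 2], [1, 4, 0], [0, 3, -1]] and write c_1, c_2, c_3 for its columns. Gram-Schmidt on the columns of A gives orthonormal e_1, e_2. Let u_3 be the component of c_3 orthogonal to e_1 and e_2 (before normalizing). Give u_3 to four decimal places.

c_1 = (3, 0, 1, 0); ‖c_1‖ = 3.1623, so e_1 = (0.9487, 0.0000, 0.3162, 0.0000).
e_1·c_2 = 0.9487·(-2) + 0.0000·3 + 0.3162·4 + 0.0000·3 = -0.6325.
u_2 = c_2 + 0.6325·e_1 = (-1.4000, 3.0000, 4.2000, 3.0000).
‖u_2‖ = 6.1319, so e_2 = (-0.2283, 0.4892, 0.6849, 0.4892).
e_1·c_3 = 0.9487·1 + 0.0000·2 + 0.3162·0 + 0.0000·(-1) = 0.9487; e_2·c_3 = (-0.2283)·1 + 0.4892·2 + 0.6849·0 + 0.4892·(-1) = 0.2609.
u_3 = c_3 − 0.9487·e_1 − 0.2609·e_2 = (0.1596, 1.8723, -0.4787, -1.1277).

u_3 = (0.1596, 1.8723, -0.4787, -1.1277)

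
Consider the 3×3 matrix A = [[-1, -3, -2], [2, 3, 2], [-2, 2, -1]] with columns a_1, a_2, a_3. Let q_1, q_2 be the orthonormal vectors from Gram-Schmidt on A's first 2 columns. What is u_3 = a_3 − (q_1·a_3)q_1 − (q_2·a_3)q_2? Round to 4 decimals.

u_3 = (-0.4046, -0.3237, -0.1214)

a_1 = (-1, 2, -2); ‖a_1‖ = 3.0000, so q_1 = (-0.3333, 0.6667, -0.6667).
q_1·a_2 = (-0.3333)·(-3) + 0.6667·3 + (-0.6667)·2 = 1.6667.
u_2 = a_2 − 1.6667·q_1 = (-2.4444, 1.8889, 3.1111).
‖u_2‖ = 4.3843, so q_2 = (-0.5575, 0.4308, 0.7096).
q_1·a_3 = (-0.3333)·(-2) + 0.6667·2 + (-0.6667)·(-1) = 2.6667; q_2·a_3 = (-0.5575)·(-2) + 0.4308·2 + 0.7096·(-1) = 1.2671.
u_3 = a_3 − 2.6667·q_1 − 1.2671·q_2 = (-0.4046, -0.3237, -0.1214).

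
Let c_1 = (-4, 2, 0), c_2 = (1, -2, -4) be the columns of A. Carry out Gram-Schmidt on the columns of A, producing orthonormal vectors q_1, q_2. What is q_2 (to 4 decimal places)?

q_1 = c_1/‖c_1‖ = (-4, 2, 0)/4.4721 = (-0.8944, 0.4472, 0.0000).
r_{12} = q_1·c_2 = -1.7889.
u_2 = c_2 + 1.7889·q_1 = (-0.6000, -1.2000, -4.0000).
‖u_2‖ = 4.2190, so q_2 = (-0.1422, -0.2844, -0.9481).

q_2 = (-0.1422, -0.2844, -0.9481)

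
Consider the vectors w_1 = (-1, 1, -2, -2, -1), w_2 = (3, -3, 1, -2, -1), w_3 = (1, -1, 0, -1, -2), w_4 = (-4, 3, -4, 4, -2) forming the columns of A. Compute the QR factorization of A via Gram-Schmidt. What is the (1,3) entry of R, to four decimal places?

r_{13} = 0.6030

w_1 = (-1, 1, -2, -2, -1); ‖w_1‖ = 3.3166, so q_1 = (-0.3015, 0.3015, -0.6030, -0.6030, -0.3015).
r_{13} = q_1·w_3 = 0.6030.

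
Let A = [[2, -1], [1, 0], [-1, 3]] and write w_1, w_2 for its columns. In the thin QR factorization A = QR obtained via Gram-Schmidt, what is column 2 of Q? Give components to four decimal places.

e_2 = (0.2760, 0.3450, 0.8971)

w_1 = (2, 1, -1); ‖w_1‖ = 2.4495, so e_1 = (0.8165, 0.4082, -0.4082).
e_1·w_2 = 0.8165·(-1) + 0.4082·0 + (-0.4082)·3 = -2.0412.
u_2 = w_2 + 2.0412·e_1 = (0.6667, 0.8333, 2.1667).
‖u_2‖ = 2.4152, so e_2 = (0.2760, 0.3450, 0.8971).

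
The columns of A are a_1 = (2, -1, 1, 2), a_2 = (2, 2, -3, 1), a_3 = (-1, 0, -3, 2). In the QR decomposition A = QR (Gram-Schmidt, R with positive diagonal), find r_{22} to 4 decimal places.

e_1 = a_1/‖a_1‖ = (2, -1, 1, 2)/3.1623 = (0.6325, -0.3162, 0.3162, 0.6325).
r_{12} = e_1·a_2 = 0.3162.
u_2 = a_2 − 0.3162·e_1 = (1.8000, 2.1000, -3.1000, 0.8000).
r_{22} = ‖u_2‖ = 4.2308.

r_{22} = 4.2308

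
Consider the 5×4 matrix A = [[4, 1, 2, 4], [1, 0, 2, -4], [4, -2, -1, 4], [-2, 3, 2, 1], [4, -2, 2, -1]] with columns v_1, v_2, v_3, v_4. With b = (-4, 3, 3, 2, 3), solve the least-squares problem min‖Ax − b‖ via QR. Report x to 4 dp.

e_1 = v_1/‖v_1‖ = (4, 1, 4, -2, 4)/7.2801 = (0.5494, 0.1374, 0.5494, -0.2747, 0.5494).
r_{12} = e_1·v_2 = -2.4725.
u_2 = v_2 + 2.4725·e_1 = (2.3585, 0.3396, -0.6415, 2.3208, -0.6415).
‖u_2‖ = 3.4477, so e_2 = (0.6841, 0.0985, -0.1861, 0.6731, -0.1861).
r_{13} = e_1·v_3 = 1.3736; r_{23} = e_2·v_3 = 2.7253.
u_3 = v_3 − 1.3736·e_1 − 2.7253·e_2 = (-0.6190, 1.5429, -1.2476, 0.5429, 1.7524).
‖u_3‖ = 2.7723, so e_3 = (-0.2233, 0.5565, -0.4500, 0.1958, 0.6321).
r_{14} = e_1·v_4 = 3.0219; r_{24} = e_2·v_4 = 2.4572; r_{34} = e_3·v_4 = -5.3557.
u_4 = v_4 − 3.0219·e_1 − 2.4572·e_2 + 5.3557·e_3 = (-0.5372, -1.6766, 0.3866, 1.2249, 1.1822).
‖u_4‖ = 2.4793, so e_4 = (-0.2167, -0.6762, 0.1559, 0.4941, 0.4768).
Qᵀb = (0.9615, -2.2109, 3.5006, 1.7243).
Back-substitute: x_4 = 1.7243/2.4793 = 0.6955.
x_3 = (3.5006 + 5.3557·0.6955)/2.7723 = 2.6063.
x_2 = (-2.2109 − 2.7253·2.6063 − 2.4572·0.6955)/3.4477 = -3.1972.
x_1 = (0.9615 + 2.4725·(-3.1972) − 1.3736·2.6063 − 3.0219·0.6955)/7.2801 = -1.7342.

x = (-1.7342, -3.1972, 2.6063, 0.6955)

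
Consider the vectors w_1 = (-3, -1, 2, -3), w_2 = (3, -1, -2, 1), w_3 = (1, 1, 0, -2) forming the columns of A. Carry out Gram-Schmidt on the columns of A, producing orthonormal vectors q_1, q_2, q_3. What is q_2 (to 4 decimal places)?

q_1 = w_1/‖w_1‖ = (-3, -1, 2, -3)/4.7958 = (-0.6255, -0.2085, 0.4170, -0.6255).
r_{12} = q_1·w_2 = -3.1277.
u_2 = w_2 + 3.1277·q_1 = (1.0435, -1.6522, -0.6957, -0.9565).
‖u_2‖ = 2.2842, so q_2 = (0.4568, -0.7233, -0.3046, -0.4188).

q_2 = (0.4568, -0.7233, -0.3046, -0.4188)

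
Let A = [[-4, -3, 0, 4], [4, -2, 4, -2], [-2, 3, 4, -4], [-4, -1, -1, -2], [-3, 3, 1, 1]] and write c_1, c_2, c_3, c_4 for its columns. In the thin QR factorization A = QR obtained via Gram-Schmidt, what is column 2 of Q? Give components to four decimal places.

e_2 = (-0.6193, -0.2759, 0.4960, -0.2612, 0.4755)

c_1 = (-4, 4, -2, -4, -3); ‖c_1‖ = 7.8102, so e_1 = (-0.5121, 0.5121, -0.2561, -0.5121, -0.3841).
e_1·c_2 = (-0.5121)·(-3) + 0.5121·(-2) + (-0.2561)·3 + (-0.5121)·(-1) + (-0.3841)·3 = -0.8963.
u_2 = c_2 + 0.8963·e_1 = (-3.4590, -1.5410, 2.7705, -1.4590, 2.6557).
‖u_2‖ = 5.5854, so e_2 = (-0.6193, -0.2759, 0.4960, -0.2612, 0.4755).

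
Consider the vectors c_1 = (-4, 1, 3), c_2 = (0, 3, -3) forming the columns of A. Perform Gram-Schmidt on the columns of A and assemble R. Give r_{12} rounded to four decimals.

c_1 = (-4, 1, 3); ‖c_1‖ = 5.0990, so q_1 = (-0.7845, 0.1961, 0.5883).
r_{12} = q_1·c_2 = -1.1767.

r_{12} = -1.1767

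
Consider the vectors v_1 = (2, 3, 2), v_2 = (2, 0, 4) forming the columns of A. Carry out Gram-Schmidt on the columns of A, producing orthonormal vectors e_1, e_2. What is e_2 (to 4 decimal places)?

e_2 = (0.1732, -0.6237, 0.7623)

e_1 = v_1/‖v_1‖ = (2, 3, 2)/4.1231 = (0.4851, 0.7276, 0.4851).
r_{12} = e_1·v_2 = 2.9104.
u_2 = v_2 − 2.9104·e_1 = (0.5882, -2.1176, 2.5882).
‖u_2‖ = 3.3955, so e_2 = (0.1732, -0.6237, 0.7623).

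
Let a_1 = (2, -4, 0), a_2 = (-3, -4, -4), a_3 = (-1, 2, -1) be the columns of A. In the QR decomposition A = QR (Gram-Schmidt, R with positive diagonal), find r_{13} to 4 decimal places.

r_{13} = -2.2361

q_1 = a_1/‖a_1‖ = (2, -4, 0)/4.4721 = (0.4472, -0.8944, 0.0000).
r_{13} = q_1·a_3 = -2.2361.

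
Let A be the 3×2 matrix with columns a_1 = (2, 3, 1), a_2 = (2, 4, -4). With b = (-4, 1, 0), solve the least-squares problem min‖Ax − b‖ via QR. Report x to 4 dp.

e_1 = a_1/‖a_1‖ = (2, 3, 1)/3.7417 = (0.5345, 0.8018, 0.2673).
r_{12} = e_1·a_2 = 3.2071.
u_2 = a_2 − 3.2071·e_1 = (0.2857, 1.4286, -4.8571).
‖u_2‖ = 5.0709, so e_2 = (0.0563, 0.2817, -0.9578).
Qᵀb = (-1.3363, 0.0563).
Back-substitute: x_2 = 0.0563/5.0709 = 0.0111.
x_1 = (-1.3363 − 3.2071·0.0111)/3.7417 = -0.3667.

x = (-0.3667, 0.0111)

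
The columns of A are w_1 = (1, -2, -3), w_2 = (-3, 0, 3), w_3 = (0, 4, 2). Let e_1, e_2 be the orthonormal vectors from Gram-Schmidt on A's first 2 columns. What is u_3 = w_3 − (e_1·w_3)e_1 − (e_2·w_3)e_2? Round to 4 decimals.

w_1 = (1, -2, -3); ‖w_1‖ = 3.7417, so e_1 = (0.2673, -0.5345, -0.8018).
e_1·w_2 = 0.2673·(-3) + (-0.5345)·0 + (-0.8018)·3 = -3.2071.
u_2 = w_2 + 3.2071·e_1 = (-2.1429, -1.7143, 0.4286).
‖u_2‖ = 2.7775, so e_2 = (-0.7715, -0.6172, 0.1543).
e_1·w_3 = 0.2673·0 + (-0.5345)·4 + (-0.8018)·2 = -3.7417; e_2·w_3 = (-0.7715)·0 + (-0.6172)·4 + 0.1543·2 = -2.1602.
u_3 = w_3 + 3.7417·e_1 + 2.1602·e_2 = (-0.6667, 0.6667, -0.6667).

u_3 = (-0.6667, 0.6667, -0.6667)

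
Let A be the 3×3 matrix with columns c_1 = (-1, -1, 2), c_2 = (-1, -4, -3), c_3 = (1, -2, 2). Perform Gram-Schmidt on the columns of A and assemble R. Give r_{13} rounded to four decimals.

c_1 = (-1, -1, 2); ‖c_1‖ = 2.4495, so e_1 = (-0.4082, -0.4082, 0.8165).
r_{13} = e_1·c_3 = 2.0412.

r_{13} = 2.0412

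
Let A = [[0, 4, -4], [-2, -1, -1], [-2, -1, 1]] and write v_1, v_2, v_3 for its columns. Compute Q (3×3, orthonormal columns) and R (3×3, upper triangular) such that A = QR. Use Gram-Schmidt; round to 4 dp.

Q = [[0.0000, 1.0000, 0.0000], [-0.7071, 0.0000, -0.7071], [-0.7071, 0.0000, 0.7071]], R = [[2.8284, 1.4142, 0.0000], [0.0000, 4.0000, -4.0000], [0.0000, 0.0000, 1.4142]]

e_1 = v_1/‖v_1‖ = (0, -2, -2)/2.8284 = (0.0000, -0.7071, -0.7071).
r_{12} = e_1·v_2 = 1.4142.
u_2 = v_2 − 1.4142·e_1 = (4.0000, 0.0000, 0.0000).
‖u_2‖ = 4.0000, so e_2 = (1.0000, 0.0000, 0.0000).
r_{13} = e_1·v_3 = 0.0000; r_{23} = e_2·v_3 = -4.0000.
u_3 = v_3 + 0.0000·e_1 + 4.0000·e_2 = (0.0000, -1.0000, 1.0000).
‖u_3‖ = 1.4142, so e_3 = (0.0000, -0.7071, 0.7071).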